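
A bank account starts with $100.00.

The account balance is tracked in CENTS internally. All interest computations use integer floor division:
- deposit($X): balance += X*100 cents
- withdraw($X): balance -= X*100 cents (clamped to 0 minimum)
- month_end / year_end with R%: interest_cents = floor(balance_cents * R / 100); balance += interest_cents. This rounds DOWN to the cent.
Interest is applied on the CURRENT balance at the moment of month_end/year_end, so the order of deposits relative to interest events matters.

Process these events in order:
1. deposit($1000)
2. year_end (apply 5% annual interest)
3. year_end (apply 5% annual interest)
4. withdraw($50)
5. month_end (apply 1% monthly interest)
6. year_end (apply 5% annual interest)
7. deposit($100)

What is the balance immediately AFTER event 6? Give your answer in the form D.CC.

Answer: 1233.08

Derivation:
After 1 (deposit($1000)): balance=$1100.00 total_interest=$0.00
After 2 (year_end (apply 5% annual interest)): balance=$1155.00 total_interest=$55.00
After 3 (year_end (apply 5% annual interest)): balance=$1212.75 total_interest=$112.75
After 4 (withdraw($50)): balance=$1162.75 total_interest=$112.75
After 5 (month_end (apply 1% monthly interest)): balance=$1174.37 total_interest=$124.37
After 6 (year_end (apply 5% annual interest)): balance=$1233.08 total_interest=$183.08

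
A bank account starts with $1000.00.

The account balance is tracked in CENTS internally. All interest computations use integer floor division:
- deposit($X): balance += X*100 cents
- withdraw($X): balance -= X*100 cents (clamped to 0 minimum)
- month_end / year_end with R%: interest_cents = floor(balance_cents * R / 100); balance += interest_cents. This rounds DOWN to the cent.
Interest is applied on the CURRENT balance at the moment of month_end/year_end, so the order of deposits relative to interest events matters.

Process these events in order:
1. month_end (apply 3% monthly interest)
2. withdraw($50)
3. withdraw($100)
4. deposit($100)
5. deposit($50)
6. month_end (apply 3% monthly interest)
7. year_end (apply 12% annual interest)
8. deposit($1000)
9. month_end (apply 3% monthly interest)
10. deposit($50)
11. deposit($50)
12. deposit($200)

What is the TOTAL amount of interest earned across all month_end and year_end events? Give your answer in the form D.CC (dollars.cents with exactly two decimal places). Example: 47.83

After 1 (month_end (apply 3% monthly interest)): balance=$1030.00 total_interest=$30.00
After 2 (withdraw($50)): balance=$980.00 total_interest=$30.00
After 3 (withdraw($100)): balance=$880.00 total_interest=$30.00
After 4 (deposit($100)): balance=$980.00 total_interest=$30.00
After 5 (deposit($50)): balance=$1030.00 total_interest=$30.00
After 6 (month_end (apply 3% monthly interest)): balance=$1060.90 total_interest=$60.90
After 7 (year_end (apply 12% annual interest)): balance=$1188.20 total_interest=$188.20
After 8 (deposit($1000)): balance=$2188.20 total_interest=$188.20
After 9 (month_end (apply 3% monthly interest)): balance=$2253.84 total_interest=$253.84
After 10 (deposit($50)): balance=$2303.84 total_interest=$253.84
After 11 (deposit($50)): balance=$2353.84 total_interest=$253.84
After 12 (deposit($200)): balance=$2553.84 total_interest=$253.84

Answer: 253.84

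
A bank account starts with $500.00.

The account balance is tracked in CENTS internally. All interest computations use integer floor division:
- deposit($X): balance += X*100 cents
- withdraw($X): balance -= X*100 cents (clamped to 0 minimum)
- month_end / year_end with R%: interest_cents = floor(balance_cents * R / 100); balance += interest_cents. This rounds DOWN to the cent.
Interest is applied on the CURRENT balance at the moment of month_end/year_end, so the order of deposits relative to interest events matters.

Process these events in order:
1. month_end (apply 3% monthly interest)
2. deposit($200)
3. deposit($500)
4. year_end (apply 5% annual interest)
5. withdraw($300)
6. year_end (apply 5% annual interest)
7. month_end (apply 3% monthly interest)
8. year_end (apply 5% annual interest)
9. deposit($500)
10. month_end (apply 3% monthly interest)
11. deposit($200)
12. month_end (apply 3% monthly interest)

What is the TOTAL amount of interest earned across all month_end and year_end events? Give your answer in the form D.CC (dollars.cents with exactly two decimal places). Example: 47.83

Answer: 311.94

Derivation:
After 1 (month_end (apply 3% monthly interest)): balance=$515.00 total_interest=$15.00
After 2 (deposit($200)): balance=$715.00 total_interest=$15.00
After 3 (deposit($500)): balance=$1215.00 total_interest=$15.00
After 4 (year_end (apply 5% annual interest)): balance=$1275.75 total_interest=$75.75
After 5 (withdraw($300)): balance=$975.75 total_interest=$75.75
After 6 (year_end (apply 5% annual interest)): balance=$1024.53 total_interest=$124.53
After 7 (month_end (apply 3% monthly interest)): balance=$1055.26 total_interest=$155.26
After 8 (year_end (apply 5% annual interest)): balance=$1108.02 total_interest=$208.02
After 9 (deposit($500)): balance=$1608.02 total_interest=$208.02
After 10 (month_end (apply 3% monthly interest)): balance=$1656.26 total_interest=$256.26
After 11 (deposit($200)): balance=$1856.26 total_interest=$256.26
After 12 (month_end (apply 3% monthly interest)): balance=$1911.94 total_interest=$311.94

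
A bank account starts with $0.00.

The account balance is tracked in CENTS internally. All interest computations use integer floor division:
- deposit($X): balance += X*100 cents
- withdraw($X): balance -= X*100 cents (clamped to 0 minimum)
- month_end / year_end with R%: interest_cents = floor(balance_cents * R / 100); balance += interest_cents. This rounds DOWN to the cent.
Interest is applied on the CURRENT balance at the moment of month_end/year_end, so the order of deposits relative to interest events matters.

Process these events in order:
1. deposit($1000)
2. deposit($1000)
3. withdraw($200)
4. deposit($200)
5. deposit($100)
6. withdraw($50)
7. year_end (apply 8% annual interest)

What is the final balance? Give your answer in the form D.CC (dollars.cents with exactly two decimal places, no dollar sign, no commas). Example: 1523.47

After 1 (deposit($1000)): balance=$1000.00 total_interest=$0.00
After 2 (deposit($1000)): balance=$2000.00 total_interest=$0.00
After 3 (withdraw($200)): balance=$1800.00 total_interest=$0.00
After 4 (deposit($200)): balance=$2000.00 total_interest=$0.00
After 5 (deposit($100)): balance=$2100.00 total_interest=$0.00
After 6 (withdraw($50)): balance=$2050.00 total_interest=$0.00
After 7 (year_end (apply 8% annual interest)): balance=$2214.00 total_interest=$164.00

Answer: 2214.00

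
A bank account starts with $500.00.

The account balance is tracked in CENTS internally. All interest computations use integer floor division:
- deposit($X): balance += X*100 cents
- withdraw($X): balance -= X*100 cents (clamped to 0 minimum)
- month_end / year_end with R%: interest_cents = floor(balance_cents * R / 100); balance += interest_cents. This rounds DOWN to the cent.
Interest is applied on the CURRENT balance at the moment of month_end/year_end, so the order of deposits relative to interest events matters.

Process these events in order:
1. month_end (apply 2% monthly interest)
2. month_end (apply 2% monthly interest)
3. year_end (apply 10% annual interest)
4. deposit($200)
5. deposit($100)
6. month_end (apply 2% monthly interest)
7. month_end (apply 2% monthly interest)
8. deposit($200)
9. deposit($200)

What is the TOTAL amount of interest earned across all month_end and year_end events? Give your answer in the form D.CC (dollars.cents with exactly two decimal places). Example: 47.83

Answer: 107.45

Derivation:
After 1 (month_end (apply 2% monthly interest)): balance=$510.00 total_interest=$10.00
After 2 (month_end (apply 2% monthly interest)): balance=$520.20 total_interest=$20.20
After 3 (year_end (apply 10% annual interest)): balance=$572.22 total_interest=$72.22
After 4 (deposit($200)): balance=$772.22 total_interest=$72.22
After 5 (deposit($100)): balance=$872.22 total_interest=$72.22
After 6 (month_end (apply 2% monthly interest)): balance=$889.66 total_interest=$89.66
After 7 (month_end (apply 2% monthly interest)): balance=$907.45 total_interest=$107.45
After 8 (deposit($200)): balance=$1107.45 total_interest=$107.45
After 9 (deposit($200)): balance=$1307.45 total_interest=$107.45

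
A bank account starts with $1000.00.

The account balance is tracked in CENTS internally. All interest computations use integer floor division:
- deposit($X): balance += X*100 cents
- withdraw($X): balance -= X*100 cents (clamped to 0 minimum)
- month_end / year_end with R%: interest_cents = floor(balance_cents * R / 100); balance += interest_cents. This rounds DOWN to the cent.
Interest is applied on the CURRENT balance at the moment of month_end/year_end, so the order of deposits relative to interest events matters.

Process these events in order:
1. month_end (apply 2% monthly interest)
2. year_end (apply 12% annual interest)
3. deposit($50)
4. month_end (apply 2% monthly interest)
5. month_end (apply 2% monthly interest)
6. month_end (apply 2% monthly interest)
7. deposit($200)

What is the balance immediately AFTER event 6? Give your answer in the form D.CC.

Answer: 1265.37

Derivation:
After 1 (month_end (apply 2% monthly interest)): balance=$1020.00 total_interest=$20.00
After 2 (year_end (apply 12% annual interest)): balance=$1142.40 total_interest=$142.40
After 3 (deposit($50)): balance=$1192.40 total_interest=$142.40
After 4 (month_end (apply 2% monthly interest)): balance=$1216.24 total_interest=$166.24
After 5 (month_end (apply 2% monthly interest)): balance=$1240.56 total_interest=$190.56
After 6 (month_end (apply 2% monthly interest)): balance=$1265.37 total_interest=$215.37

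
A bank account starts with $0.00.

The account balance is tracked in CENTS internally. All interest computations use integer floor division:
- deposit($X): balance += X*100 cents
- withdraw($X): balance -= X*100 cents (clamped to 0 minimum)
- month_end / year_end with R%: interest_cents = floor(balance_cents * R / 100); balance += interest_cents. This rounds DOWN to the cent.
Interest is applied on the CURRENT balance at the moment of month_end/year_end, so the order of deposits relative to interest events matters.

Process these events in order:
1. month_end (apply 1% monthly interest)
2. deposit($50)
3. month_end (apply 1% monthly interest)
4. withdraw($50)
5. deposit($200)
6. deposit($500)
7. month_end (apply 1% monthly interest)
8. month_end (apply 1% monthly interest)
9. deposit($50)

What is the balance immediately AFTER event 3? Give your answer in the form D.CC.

Answer: 50.50

Derivation:
After 1 (month_end (apply 1% monthly interest)): balance=$0.00 total_interest=$0.00
After 2 (deposit($50)): balance=$50.00 total_interest=$0.00
After 3 (month_end (apply 1% monthly interest)): balance=$50.50 total_interest=$0.50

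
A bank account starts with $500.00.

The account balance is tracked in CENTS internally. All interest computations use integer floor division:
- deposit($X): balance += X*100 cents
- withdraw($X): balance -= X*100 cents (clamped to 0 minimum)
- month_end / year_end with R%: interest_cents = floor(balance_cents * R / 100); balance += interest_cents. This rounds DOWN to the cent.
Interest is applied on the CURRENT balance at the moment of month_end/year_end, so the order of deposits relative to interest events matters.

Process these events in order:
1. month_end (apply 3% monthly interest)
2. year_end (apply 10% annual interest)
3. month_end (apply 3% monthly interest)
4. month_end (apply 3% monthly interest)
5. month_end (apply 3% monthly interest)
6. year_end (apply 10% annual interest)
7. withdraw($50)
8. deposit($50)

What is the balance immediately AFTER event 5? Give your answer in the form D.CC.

Answer: 619.01

Derivation:
After 1 (month_end (apply 3% monthly interest)): balance=$515.00 total_interest=$15.00
After 2 (year_end (apply 10% annual interest)): balance=$566.50 total_interest=$66.50
After 3 (month_end (apply 3% monthly interest)): balance=$583.49 total_interest=$83.49
After 4 (month_end (apply 3% monthly interest)): balance=$600.99 total_interest=$100.99
After 5 (month_end (apply 3% monthly interest)): balance=$619.01 total_interest=$119.01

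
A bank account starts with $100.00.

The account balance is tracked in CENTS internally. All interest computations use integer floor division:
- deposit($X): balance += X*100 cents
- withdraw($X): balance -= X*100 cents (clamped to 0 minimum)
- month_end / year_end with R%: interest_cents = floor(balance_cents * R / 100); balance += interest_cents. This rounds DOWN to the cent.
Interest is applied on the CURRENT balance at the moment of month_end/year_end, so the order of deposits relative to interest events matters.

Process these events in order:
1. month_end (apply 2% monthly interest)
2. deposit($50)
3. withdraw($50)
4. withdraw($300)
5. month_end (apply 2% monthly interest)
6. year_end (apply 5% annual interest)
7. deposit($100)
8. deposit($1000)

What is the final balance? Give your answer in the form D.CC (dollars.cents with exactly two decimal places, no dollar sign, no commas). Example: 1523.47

After 1 (month_end (apply 2% monthly interest)): balance=$102.00 total_interest=$2.00
After 2 (deposit($50)): balance=$152.00 total_interest=$2.00
After 3 (withdraw($50)): balance=$102.00 total_interest=$2.00
After 4 (withdraw($300)): balance=$0.00 total_interest=$2.00
After 5 (month_end (apply 2% monthly interest)): balance=$0.00 total_interest=$2.00
After 6 (year_end (apply 5% annual interest)): balance=$0.00 total_interest=$2.00
After 7 (deposit($100)): balance=$100.00 total_interest=$2.00
After 8 (deposit($1000)): balance=$1100.00 total_interest=$2.00

Answer: 1100.00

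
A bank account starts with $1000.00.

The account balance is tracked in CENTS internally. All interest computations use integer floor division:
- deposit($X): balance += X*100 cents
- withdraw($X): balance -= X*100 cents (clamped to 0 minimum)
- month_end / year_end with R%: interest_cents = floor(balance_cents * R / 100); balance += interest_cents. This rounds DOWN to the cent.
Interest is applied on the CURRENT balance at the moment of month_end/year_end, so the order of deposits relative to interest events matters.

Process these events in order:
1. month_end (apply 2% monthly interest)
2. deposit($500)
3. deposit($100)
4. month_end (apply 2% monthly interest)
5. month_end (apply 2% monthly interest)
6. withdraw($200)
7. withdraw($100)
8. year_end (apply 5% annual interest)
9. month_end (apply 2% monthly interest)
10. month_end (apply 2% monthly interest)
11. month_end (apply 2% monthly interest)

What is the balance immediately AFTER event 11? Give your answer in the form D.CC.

After 1 (month_end (apply 2% monthly interest)): balance=$1020.00 total_interest=$20.00
After 2 (deposit($500)): balance=$1520.00 total_interest=$20.00
After 3 (deposit($100)): balance=$1620.00 total_interest=$20.00
After 4 (month_end (apply 2% monthly interest)): balance=$1652.40 total_interest=$52.40
After 5 (month_end (apply 2% monthly interest)): balance=$1685.44 total_interest=$85.44
After 6 (withdraw($200)): balance=$1485.44 total_interest=$85.44
After 7 (withdraw($100)): balance=$1385.44 total_interest=$85.44
After 8 (year_end (apply 5% annual interest)): balance=$1454.71 total_interest=$154.71
After 9 (month_end (apply 2% monthly interest)): balance=$1483.80 total_interest=$183.80
After 10 (month_end (apply 2% monthly interest)): balance=$1513.47 total_interest=$213.47
After 11 (month_end (apply 2% monthly interest)): balance=$1543.73 total_interest=$243.73

Answer: 1543.73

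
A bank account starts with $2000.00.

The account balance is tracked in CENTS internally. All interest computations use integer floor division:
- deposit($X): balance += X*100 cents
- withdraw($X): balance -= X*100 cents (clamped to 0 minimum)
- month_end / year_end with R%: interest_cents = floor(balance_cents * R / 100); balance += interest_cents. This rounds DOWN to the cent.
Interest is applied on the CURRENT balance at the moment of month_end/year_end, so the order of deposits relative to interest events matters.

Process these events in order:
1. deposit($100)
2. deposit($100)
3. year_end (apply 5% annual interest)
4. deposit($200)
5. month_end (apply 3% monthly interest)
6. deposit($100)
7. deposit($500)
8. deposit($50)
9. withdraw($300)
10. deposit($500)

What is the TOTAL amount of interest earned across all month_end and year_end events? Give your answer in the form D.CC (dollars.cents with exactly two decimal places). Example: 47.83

After 1 (deposit($100)): balance=$2100.00 total_interest=$0.00
After 2 (deposit($100)): balance=$2200.00 total_interest=$0.00
After 3 (year_end (apply 5% annual interest)): balance=$2310.00 total_interest=$110.00
After 4 (deposit($200)): balance=$2510.00 total_interest=$110.00
After 5 (month_end (apply 3% monthly interest)): balance=$2585.30 total_interest=$185.30
After 6 (deposit($100)): balance=$2685.30 total_interest=$185.30
After 7 (deposit($500)): balance=$3185.30 total_interest=$185.30
After 8 (deposit($50)): balance=$3235.30 total_interest=$185.30
After 9 (withdraw($300)): balance=$2935.30 total_interest=$185.30
After 10 (deposit($500)): balance=$3435.30 total_interest=$185.30

Answer: 185.30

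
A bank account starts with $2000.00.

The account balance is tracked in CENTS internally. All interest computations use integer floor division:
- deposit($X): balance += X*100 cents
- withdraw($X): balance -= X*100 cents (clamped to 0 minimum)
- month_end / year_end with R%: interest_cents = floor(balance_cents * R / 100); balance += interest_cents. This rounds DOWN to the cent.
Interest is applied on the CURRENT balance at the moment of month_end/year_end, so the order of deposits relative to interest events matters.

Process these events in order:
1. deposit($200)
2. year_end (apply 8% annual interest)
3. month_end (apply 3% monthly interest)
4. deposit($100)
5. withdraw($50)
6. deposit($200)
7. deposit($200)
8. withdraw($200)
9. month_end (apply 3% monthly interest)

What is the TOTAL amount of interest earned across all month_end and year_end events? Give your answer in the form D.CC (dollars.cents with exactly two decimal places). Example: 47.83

Answer: 328.19

Derivation:
After 1 (deposit($200)): balance=$2200.00 total_interest=$0.00
After 2 (year_end (apply 8% annual interest)): balance=$2376.00 total_interest=$176.00
After 3 (month_end (apply 3% monthly interest)): balance=$2447.28 total_interest=$247.28
After 4 (deposit($100)): balance=$2547.28 total_interest=$247.28
After 5 (withdraw($50)): balance=$2497.28 total_interest=$247.28
After 6 (deposit($200)): balance=$2697.28 total_interest=$247.28
After 7 (deposit($200)): balance=$2897.28 total_interest=$247.28
After 8 (withdraw($200)): balance=$2697.28 total_interest=$247.28
After 9 (month_end (apply 3% monthly interest)): balance=$2778.19 total_interest=$328.19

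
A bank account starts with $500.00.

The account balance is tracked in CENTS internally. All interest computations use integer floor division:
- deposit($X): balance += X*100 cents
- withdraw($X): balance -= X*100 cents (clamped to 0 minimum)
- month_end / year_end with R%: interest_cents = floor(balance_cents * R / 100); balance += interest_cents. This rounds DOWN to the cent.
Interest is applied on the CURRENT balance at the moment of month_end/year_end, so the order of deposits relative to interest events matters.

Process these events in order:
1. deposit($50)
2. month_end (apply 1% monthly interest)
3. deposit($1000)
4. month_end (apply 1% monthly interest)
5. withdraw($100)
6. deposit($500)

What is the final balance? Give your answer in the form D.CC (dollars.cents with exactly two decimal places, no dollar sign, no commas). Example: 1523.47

Answer: 1971.05

Derivation:
After 1 (deposit($50)): balance=$550.00 total_interest=$0.00
After 2 (month_end (apply 1% monthly interest)): balance=$555.50 total_interest=$5.50
After 3 (deposit($1000)): balance=$1555.50 total_interest=$5.50
After 4 (month_end (apply 1% monthly interest)): balance=$1571.05 total_interest=$21.05
After 5 (withdraw($100)): balance=$1471.05 total_interest=$21.05
After 6 (deposit($500)): balance=$1971.05 total_interest=$21.05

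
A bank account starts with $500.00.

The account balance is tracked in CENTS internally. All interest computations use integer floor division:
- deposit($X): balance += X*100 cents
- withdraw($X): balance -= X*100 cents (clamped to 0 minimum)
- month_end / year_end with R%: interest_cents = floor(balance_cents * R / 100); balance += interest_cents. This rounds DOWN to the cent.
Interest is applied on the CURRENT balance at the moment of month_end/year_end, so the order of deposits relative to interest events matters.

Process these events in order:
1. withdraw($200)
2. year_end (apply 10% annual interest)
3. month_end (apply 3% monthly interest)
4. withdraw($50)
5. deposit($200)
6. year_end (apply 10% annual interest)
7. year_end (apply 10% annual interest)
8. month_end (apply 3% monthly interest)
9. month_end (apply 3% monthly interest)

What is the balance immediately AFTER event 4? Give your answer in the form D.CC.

After 1 (withdraw($200)): balance=$300.00 total_interest=$0.00
After 2 (year_end (apply 10% annual interest)): balance=$330.00 total_interest=$30.00
After 3 (month_end (apply 3% monthly interest)): balance=$339.90 total_interest=$39.90
After 4 (withdraw($50)): balance=$289.90 total_interest=$39.90

Answer: 289.90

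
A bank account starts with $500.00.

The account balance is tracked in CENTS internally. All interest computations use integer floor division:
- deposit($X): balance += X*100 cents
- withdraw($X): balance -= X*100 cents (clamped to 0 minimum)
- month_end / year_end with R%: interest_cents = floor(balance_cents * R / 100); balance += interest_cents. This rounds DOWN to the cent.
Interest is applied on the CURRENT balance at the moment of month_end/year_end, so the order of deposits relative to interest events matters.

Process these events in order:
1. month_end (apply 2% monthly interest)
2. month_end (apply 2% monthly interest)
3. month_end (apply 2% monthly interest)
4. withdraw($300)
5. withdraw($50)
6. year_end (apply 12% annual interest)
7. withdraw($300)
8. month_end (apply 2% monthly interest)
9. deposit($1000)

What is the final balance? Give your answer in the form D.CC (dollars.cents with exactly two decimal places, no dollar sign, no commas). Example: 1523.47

After 1 (month_end (apply 2% monthly interest)): balance=$510.00 total_interest=$10.00
After 2 (month_end (apply 2% monthly interest)): balance=$520.20 total_interest=$20.20
After 3 (month_end (apply 2% monthly interest)): balance=$530.60 total_interest=$30.60
After 4 (withdraw($300)): balance=$230.60 total_interest=$30.60
After 5 (withdraw($50)): balance=$180.60 total_interest=$30.60
After 6 (year_end (apply 12% annual interest)): balance=$202.27 total_interest=$52.27
After 7 (withdraw($300)): balance=$0.00 total_interest=$52.27
After 8 (month_end (apply 2% monthly interest)): balance=$0.00 total_interest=$52.27
After 9 (deposit($1000)): balance=$1000.00 total_interest=$52.27

Answer: 1000.00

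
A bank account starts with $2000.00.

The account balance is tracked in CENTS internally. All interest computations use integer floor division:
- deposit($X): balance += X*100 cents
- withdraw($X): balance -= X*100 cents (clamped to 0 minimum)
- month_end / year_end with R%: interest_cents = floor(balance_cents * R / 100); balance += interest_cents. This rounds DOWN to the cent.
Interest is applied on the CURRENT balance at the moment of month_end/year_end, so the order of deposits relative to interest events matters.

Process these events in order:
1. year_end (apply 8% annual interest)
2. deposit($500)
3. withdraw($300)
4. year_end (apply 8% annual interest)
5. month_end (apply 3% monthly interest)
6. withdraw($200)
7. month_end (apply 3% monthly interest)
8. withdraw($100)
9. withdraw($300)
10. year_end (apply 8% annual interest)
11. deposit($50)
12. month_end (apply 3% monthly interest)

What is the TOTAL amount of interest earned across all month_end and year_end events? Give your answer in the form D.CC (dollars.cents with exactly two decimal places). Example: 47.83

Answer: 735.32

Derivation:
After 1 (year_end (apply 8% annual interest)): balance=$2160.00 total_interest=$160.00
After 2 (deposit($500)): balance=$2660.00 total_interest=$160.00
After 3 (withdraw($300)): balance=$2360.00 total_interest=$160.00
After 4 (year_end (apply 8% annual interest)): balance=$2548.80 total_interest=$348.80
After 5 (month_end (apply 3% monthly interest)): balance=$2625.26 total_interest=$425.26
After 6 (withdraw($200)): balance=$2425.26 total_interest=$425.26
After 7 (month_end (apply 3% monthly interest)): balance=$2498.01 total_interest=$498.01
After 8 (withdraw($100)): balance=$2398.01 total_interest=$498.01
After 9 (withdraw($300)): balance=$2098.01 total_interest=$498.01
After 10 (year_end (apply 8% annual interest)): balance=$2265.85 total_interest=$665.85
After 11 (deposit($50)): balance=$2315.85 total_interest=$665.85
After 12 (month_end (apply 3% monthly interest)): balance=$2385.32 total_interest=$735.32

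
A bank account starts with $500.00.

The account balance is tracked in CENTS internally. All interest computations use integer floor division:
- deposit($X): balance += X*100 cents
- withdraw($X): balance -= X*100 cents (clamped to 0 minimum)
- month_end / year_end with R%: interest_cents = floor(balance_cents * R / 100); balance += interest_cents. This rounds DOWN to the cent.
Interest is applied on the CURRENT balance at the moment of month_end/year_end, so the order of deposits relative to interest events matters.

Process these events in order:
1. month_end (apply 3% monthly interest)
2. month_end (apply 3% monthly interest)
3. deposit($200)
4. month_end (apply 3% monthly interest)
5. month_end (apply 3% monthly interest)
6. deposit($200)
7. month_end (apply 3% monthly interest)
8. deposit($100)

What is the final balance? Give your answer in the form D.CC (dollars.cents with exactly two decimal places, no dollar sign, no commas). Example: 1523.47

Answer: 1104.17

Derivation:
After 1 (month_end (apply 3% monthly interest)): balance=$515.00 total_interest=$15.00
After 2 (month_end (apply 3% monthly interest)): balance=$530.45 total_interest=$30.45
After 3 (deposit($200)): balance=$730.45 total_interest=$30.45
After 4 (month_end (apply 3% monthly interest)): balance=$752.36 total_interest=$52.36
After 5 (month_end (apply 3% monthly interest)): balance=$774.93 total_interest=$74.93
After 6 (deposit($200)): balance=$974.93 total_interest=$74.93
After 7 (month_end (apply 3% monthly interest)): balance=$1004.17 total_interest=$104.17
After 8 (deposit($100)): balance=$1104.17 total_interest=$104.17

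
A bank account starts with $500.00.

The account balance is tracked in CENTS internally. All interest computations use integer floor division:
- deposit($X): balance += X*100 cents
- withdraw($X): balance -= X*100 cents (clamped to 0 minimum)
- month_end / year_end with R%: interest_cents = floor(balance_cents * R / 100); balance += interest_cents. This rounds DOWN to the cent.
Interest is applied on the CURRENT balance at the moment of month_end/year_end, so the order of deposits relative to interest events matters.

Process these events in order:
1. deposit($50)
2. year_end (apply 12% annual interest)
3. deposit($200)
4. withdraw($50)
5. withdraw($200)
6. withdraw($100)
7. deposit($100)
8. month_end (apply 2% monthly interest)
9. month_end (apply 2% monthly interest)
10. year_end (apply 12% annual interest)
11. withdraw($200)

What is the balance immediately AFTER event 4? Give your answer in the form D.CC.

After 1 (deposit($50)): balance=$550.00 total_interest=$0.00
After 2 (year_end (apply 12% annual interest)): balance=$616.00 total_interest=$66.00
After 3 (deposit($200)): balance=$816.00 total_interest=$66.00
After 4 (withdraw($50)): balance=$766.00 total_interest=$66.00

Answer: 766.00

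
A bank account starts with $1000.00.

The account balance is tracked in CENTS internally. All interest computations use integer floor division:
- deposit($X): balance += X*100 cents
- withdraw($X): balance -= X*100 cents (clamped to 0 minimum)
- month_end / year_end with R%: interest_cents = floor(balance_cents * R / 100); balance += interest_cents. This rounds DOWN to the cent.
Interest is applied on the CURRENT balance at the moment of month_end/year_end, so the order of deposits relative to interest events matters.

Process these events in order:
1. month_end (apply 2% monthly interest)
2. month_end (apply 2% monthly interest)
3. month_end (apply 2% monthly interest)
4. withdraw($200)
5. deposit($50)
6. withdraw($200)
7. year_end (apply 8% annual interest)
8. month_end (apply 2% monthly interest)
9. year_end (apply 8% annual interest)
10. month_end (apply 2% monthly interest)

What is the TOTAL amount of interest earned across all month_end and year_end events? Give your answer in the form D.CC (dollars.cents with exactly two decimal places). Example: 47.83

Answer: 213.04

Derivation:
After 1 (month_end (apply 2% monthly interest)): balance=$1020.00 total_interest=$20.00
After 2 (month_end (apply 2% monthly interest)): balance=$1040.40 total_interest=$40.40
After 3 (month_end (apply 2% monthly interest)): balance=$1061.20 total_interest=$61.20
After 4 (withdraw($200)): balance=$861.20 total_interest=$61.20
After 5 (deposit($50)): balance=$911.20 total_interest=$61.20
After 6 (withdraw($200)): balance=$711.20 total_interest=$61.20
After 7 (year_end (apply 8% annual interest)): balance=$768.09 total_interest=$118.09
After 8 (month_end (apply 2% monthly interest)): balance=$783.45 total_interest=$133.45
After 9 (year_end (apply 8% annual interest)): balance=$846.12 total_interest=$196.12
After 10 (month_end (apply 2% monthly interest)): balance=$863.04 total_interest=$213.04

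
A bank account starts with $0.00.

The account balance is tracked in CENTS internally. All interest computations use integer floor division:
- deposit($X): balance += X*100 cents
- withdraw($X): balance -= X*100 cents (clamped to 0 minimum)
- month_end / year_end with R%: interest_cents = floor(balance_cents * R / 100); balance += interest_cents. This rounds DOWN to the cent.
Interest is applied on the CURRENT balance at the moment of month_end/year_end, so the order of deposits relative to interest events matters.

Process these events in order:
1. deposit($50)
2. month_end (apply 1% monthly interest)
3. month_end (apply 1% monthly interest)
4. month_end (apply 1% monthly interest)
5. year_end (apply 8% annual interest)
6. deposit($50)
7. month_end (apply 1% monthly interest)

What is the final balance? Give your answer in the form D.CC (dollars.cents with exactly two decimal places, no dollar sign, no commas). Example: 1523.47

After 1 (deposit($50)): balance=$50.00 total_interest=$0.00
After 2 (month_end (apply 1% monthly interest)): balance=$50.50 total_interest=$0.50
After 3 (month_end (apply 1% monthly interest)): balance=$51.00 total_interest=$1.00
After 4 (month_end (apply 1% monthly interest)): balance=$51.51 total_interest=$1.51
After 5 (year_end (apply 8% annual interest)): balance=$55.63 total_interest=$5.63
After 6 (deposit($50)): balance=$105.63 total_interest=$5.63
After 7 (month_end (apply 1% monthly interest)): balance=$106.68 total_interest=$6.68

Answer: 106.68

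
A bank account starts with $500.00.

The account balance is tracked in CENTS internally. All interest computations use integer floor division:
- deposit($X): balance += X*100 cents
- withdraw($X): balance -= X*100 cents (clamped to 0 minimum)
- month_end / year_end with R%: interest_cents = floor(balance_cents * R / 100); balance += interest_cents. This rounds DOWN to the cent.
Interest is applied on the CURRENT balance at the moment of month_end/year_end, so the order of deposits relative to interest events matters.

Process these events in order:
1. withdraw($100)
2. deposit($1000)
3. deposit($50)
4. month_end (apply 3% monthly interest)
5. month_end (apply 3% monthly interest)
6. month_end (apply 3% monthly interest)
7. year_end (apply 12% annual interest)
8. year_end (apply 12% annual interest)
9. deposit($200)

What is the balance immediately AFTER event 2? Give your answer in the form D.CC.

Answer: 1400.00

Derivation:
After 1 (withdraw($100)): balance=$400.00 total_interest=$0.00
After 2 (deposit($1000)): balance=$1400.00 total_interest=$0.00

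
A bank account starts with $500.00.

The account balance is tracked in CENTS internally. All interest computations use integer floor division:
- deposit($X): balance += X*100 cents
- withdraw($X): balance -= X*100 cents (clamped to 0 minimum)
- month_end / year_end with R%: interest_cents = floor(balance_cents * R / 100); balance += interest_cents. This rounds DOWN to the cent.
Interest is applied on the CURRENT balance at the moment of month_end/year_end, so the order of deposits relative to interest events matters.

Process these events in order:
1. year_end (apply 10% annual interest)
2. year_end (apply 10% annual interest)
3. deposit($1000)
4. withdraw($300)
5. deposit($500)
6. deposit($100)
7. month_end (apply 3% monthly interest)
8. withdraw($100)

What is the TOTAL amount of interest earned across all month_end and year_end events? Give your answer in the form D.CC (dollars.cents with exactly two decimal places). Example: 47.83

Answer: 162.15

Derivation:
After 1 (year_end (apply 10% annual interest)): balance=$550.00 total_interest=$50.00
After 2 (year_end (apply 10% annual interest)): balance=$605.00 total_interest=$105.00
After 3 (deposit($1000)): balance=$1605.00 total_interest=$105.00
After 4 (withdraw($300)): balance=$1305.00 total_interest=$105.00
After 5 (deposit($500)): balance=$1805.00 total_interest=$105.00
After 6 (deposit($100)): balance=$1905.00 total_interest=$105.00
After 7 (month_end (apply 3% monthly interest)): balance=$1962.15 total_interest=$162.15
After 8 (withdraw($100)): balance=$1862.15 total_interest=$162.15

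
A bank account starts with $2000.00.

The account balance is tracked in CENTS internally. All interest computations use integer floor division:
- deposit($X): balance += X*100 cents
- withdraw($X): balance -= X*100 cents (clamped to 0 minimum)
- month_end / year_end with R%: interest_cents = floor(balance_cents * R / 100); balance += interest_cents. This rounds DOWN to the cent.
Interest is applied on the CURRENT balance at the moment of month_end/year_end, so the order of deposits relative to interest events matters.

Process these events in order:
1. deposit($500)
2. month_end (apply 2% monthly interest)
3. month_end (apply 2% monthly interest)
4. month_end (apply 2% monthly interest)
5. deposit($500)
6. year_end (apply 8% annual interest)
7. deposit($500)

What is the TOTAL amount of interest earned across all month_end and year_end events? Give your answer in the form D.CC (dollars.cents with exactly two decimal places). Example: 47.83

Answer: 405.26

Derivation:
After 1 (deposit($500)): balance=$2500.00 total_interest=$0.00
After 2 (month_end (apply 2% monthly interest)): balance=$2550.00 total_interest=$50.00
After 3 (month_end (apply 2% monthly interest)): balance=$2601.00 total_interest=$101.00
After 4 (month_end (apply 2% monthly interest)): balance=$2653.02 total_interest=$153.02
After 5 (deposit($500)): balance=$3153.02 total_interest=$153.02
After 6 (year_end (apply 8% annual interest)): balance=$3405.26 total_interest=$405.26
After 7 (deposit($500)): balance=$3905.26 total_interest=$405.26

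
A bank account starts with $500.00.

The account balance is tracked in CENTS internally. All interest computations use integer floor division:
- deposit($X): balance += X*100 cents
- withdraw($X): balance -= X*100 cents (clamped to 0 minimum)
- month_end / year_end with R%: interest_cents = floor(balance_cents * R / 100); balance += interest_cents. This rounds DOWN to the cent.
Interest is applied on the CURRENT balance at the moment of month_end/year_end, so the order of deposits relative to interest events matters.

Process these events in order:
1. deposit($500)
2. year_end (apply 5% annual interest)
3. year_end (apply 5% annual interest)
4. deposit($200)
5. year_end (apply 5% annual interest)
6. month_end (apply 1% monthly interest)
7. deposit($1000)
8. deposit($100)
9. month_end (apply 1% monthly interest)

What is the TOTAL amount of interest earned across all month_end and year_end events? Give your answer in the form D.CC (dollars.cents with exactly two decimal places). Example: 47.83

Answer: 206.10

Derivation:
After 1 (deposit($500)): balance=$1000.00 total_interest=$0.00
After 2 (year_end (apply 5% annual interest)): balance=$1050.00 total_interest=$50.00
After 3 (year_end (apply 5% annual interest)): balance=$1102.50 total_interest=$102.50
After 4 (deposit($200)): balance=$1302.50 total_interest=$102.50
After 5 (year_end (apply 5% annual interest)): balance=$1367.62 total_interest=$167.62
After 6 (month_end (apply 1% monthly interest)): balance=$1381.29 total_interest=$181.29
After 7 (deposit($1000)): balance=$2381.29 total_interest=$181.29
After 8 (deposit($100)): balance=$2481.29 total_interest=$181.29
After 9 (month_end (apply 1% monthly interest)): balance=$2506.10 total_interest=$206.10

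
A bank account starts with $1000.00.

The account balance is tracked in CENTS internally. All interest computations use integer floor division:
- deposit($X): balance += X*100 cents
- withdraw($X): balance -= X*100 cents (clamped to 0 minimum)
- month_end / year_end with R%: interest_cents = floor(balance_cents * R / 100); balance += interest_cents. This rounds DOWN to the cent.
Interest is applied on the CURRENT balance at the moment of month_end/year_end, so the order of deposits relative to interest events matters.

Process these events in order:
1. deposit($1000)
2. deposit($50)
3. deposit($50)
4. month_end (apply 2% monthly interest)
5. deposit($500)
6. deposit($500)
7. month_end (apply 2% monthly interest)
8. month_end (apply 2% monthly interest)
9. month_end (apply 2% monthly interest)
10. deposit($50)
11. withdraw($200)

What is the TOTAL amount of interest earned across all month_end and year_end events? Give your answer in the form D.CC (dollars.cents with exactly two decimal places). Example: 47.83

After 1 (deposit($1000)): balance=$2000.00 total_interest=$0.00
After 2 (deposit($50)): balance=$2050.00 total_interest=$0.00
After 3 (deposit($50)): balance=$2100.00 total_interest=$0.00
After 4 (month_end (apply 2% monthly interest)): balance=$2142.00 total_interest=$42.00
After 5 (deposit($500)): balance=$2642.00 total_interest=$42.00
After 6 (deposit($500)): balance=$3142.00 total_interest=$42.00
After 7 (month_end (apply 2% monthly interest)): balance=$3204.84 total_interest=$104.84
After 8 (month_end (apply 2% monthly interest)): balance=$3268.93 total_interest=$168.93
After 9 (month_end (apply 2% monthly interest)): balance=$3334.30 total_interest=$234.30
After 10 (deposit($50)): balance=$3384.30 total_interest=$234.30
After 11 (withdraw($200)): balance=$3184.30 total_interest=$234.30

Answer: 234.30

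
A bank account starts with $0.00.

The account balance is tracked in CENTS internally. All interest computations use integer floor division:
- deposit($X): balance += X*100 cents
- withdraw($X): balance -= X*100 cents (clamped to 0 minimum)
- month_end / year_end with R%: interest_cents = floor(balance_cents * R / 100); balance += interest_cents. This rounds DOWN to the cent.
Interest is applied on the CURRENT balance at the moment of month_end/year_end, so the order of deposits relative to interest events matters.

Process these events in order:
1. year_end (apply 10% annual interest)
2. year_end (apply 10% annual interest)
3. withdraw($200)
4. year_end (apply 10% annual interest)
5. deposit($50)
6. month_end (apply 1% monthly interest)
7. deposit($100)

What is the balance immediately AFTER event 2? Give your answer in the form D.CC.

After 1 (year_end (apply 10% annual interest)): balance=$0.00 total_interest=$0.00
After 2 (year_end (apply 10% annual interest)): balance=$0.00 total_interest=$0.00

Answer: 0.00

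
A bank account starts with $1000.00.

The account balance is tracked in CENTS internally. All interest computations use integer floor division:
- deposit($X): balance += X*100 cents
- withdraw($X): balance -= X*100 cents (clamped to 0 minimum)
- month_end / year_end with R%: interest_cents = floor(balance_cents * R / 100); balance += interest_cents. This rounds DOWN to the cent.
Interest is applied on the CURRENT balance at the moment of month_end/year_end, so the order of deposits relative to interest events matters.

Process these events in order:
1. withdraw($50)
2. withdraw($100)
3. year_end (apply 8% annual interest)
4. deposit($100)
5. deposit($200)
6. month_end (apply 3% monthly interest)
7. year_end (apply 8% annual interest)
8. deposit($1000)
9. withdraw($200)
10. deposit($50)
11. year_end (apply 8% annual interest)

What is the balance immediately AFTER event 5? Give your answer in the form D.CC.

Answer: 1218.00

Derivation:
After 1 (withdraw($50)): balance=$950.00 total_interest=$0.00
After 2 (withdraw($100)): balance=$850.00 total_interest=$0.00
After 3 (year_end (apply 8% annual interest)): balance=$918.00 total_interest=$68.00
After 4 (deposit($100)): balance=$1018.00 total_interest=$68.00
After 5 (deposit($200)): balance=$1218.00 total_interest=$68.00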